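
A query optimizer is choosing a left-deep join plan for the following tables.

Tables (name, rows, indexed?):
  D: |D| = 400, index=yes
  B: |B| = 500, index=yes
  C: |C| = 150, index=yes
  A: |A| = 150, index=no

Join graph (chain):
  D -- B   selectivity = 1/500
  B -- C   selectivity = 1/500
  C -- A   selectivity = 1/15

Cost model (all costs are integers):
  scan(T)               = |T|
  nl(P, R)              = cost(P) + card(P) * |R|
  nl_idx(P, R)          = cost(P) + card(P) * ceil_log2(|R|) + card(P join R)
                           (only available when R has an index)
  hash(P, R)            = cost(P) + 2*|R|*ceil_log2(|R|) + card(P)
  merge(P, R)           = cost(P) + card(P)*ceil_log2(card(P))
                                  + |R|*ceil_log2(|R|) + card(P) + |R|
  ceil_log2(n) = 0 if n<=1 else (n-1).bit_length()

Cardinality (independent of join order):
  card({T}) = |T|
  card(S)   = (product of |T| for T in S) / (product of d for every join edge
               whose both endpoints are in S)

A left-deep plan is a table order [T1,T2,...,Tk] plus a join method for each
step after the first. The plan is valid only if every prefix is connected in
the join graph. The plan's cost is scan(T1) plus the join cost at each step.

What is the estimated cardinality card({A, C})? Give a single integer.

1500

Tables in S: A(150), C(150)
Edges inside S: C-A(d=15)
numerator = 150 * 150 = 22500
denominator = 15 = 15
card(S) = 22500 / 15 = 1500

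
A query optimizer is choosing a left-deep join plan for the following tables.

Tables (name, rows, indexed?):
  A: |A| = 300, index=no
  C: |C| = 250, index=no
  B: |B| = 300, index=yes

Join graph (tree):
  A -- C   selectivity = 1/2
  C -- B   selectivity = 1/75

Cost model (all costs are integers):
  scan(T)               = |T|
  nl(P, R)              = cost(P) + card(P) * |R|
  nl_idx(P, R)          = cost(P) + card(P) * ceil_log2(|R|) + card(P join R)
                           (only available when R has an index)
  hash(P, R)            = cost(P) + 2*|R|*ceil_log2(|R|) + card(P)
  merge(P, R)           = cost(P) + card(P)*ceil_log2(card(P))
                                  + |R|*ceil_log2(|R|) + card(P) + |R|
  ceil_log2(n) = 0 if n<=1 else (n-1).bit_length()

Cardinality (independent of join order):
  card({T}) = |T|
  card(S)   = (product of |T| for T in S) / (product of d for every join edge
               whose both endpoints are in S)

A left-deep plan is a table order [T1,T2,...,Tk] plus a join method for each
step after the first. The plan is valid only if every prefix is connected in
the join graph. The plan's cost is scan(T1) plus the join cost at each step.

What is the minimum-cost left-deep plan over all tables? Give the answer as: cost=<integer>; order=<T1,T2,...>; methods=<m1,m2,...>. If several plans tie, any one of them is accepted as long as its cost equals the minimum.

cost=9900; order=C,B,A; methods=nl_idx,hash

Selinger DP (subsets sized 1..n):
  {A}: scan cost=300, card=300
  {C}: scan cost=250, card=250
  {B}: scan cost=300, card=300
  {AC}: card=37500; try (C,hash)→4600, (A,merge)→5500, (C,merge)→5550, (A,hash)→5900, (A,nl)→75250, (C,nl)→75300; best=4600 via (C,hash)
  {BC}: card=1000; try (B,nl_idx)→3500, (C,hash)→4600, (B,merge)→5500, (C,merge)→5550, (B,hash)→5900, (B,nl)→75250 …(+1); best=3500 via (B,nl_idx)
  {ABC}: card=150000; try (A,hash)→9900, (A,merge)→17500, (B,hash)→47500, (A,nl)→303500, (B,nl_idx)→492100, (B,merge)→645100 …(+1); best=9900 via (A,hash)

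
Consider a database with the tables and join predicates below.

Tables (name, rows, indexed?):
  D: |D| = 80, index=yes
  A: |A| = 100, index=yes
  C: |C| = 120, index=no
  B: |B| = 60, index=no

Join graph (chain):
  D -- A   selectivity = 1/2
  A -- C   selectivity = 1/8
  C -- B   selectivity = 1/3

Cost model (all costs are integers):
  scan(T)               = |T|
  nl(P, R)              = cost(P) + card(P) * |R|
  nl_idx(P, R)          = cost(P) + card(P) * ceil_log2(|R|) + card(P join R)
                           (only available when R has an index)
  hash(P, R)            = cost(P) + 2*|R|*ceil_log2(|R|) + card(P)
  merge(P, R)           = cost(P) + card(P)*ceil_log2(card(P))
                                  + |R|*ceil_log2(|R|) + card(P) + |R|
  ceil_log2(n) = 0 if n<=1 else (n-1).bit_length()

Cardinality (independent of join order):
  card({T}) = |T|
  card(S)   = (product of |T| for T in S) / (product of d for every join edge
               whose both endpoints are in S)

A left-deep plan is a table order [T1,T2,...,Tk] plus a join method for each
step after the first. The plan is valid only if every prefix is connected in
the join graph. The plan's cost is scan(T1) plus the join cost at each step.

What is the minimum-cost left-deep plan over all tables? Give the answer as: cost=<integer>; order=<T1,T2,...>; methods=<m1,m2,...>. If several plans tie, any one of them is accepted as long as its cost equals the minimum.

cost=34980; order=C,A,B,D; methods=hash,hash,hash

Selinger DP (subsets sized 1..n):
  {D}: scan cost=80, card=80
  {A}: scan cost=100, card=100
  {C}: scan cost=120, card=120
  {B}: scan cost=60, card=60
  {AD}: card=4000; try (D,hash)→1320, (A,merge)→1520, (D,merge)→1540, (A,hash)→1560, (A,nl_idx)→4640, (D,nl_idx)→4800 …(+2); best=1320 via (D,hash)
  {AC}: card=1500; try (A,hash)→1640, (C,merge)→1860, (C,hash)→1880, (A,merge)→1880, (A,nl_idx)→2460, (C,nl)→12100 …(+1); best=1640 via (A,hash)
  {BC}: card=2400; try (B,hash)→960, (C,merge)→1440, (B,merge)→1500, (C,hash)→1800, (C,nl)→7260, (B,nl)→7320; best=960 via (B,hash)
  {ACD}: card=60000; try (D,hash)→4260, (C,hash)→7000, (D,merge)→20280, (C,merge)→54280, (D,nl_idx)→72140, (D,nl)→121640 …(+1); best=4260 via (D,hash)
  {ABC}: card=30000; try (B,hash)→3860, (A,hash)→4760, (B,merge)→20060, (A,merge)→32960, (A,nl_idx)→47760, (B,nl)→91640 …(+1); best=3860 via (B,hash)
  {ABCD}: card=1200000; try (D,hash)→34980, (B,hash)→64980, (D,merge)→484500, (B,merge)→1024680, (D,nl_idx)→1413860, (D,nl)→2403860 …(+1); best=34980 via (D,hash)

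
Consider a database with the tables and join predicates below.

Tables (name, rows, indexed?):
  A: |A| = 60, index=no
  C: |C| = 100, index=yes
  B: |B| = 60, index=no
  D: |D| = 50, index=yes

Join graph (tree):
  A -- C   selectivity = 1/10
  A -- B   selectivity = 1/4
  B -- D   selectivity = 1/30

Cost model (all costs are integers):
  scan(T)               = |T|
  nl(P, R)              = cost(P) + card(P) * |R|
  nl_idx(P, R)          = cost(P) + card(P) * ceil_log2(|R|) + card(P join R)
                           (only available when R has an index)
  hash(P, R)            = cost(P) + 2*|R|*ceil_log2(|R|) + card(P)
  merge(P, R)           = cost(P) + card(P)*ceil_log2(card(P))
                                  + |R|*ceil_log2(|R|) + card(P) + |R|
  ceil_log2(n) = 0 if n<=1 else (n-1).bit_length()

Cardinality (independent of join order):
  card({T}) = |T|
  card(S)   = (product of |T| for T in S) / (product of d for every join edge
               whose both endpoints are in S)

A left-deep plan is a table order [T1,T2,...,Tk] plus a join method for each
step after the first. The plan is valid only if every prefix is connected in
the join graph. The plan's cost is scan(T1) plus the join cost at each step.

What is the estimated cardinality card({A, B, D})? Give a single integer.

Tables in S: A(60), B(60), D(50)
Edges inside S: A-B(d=4), B-D(d=30)
numerator = 60 * 60 * 50 = 180000
denominator = 4 * 30 = 120
card(S) = 180000 / 120 = 1500

1500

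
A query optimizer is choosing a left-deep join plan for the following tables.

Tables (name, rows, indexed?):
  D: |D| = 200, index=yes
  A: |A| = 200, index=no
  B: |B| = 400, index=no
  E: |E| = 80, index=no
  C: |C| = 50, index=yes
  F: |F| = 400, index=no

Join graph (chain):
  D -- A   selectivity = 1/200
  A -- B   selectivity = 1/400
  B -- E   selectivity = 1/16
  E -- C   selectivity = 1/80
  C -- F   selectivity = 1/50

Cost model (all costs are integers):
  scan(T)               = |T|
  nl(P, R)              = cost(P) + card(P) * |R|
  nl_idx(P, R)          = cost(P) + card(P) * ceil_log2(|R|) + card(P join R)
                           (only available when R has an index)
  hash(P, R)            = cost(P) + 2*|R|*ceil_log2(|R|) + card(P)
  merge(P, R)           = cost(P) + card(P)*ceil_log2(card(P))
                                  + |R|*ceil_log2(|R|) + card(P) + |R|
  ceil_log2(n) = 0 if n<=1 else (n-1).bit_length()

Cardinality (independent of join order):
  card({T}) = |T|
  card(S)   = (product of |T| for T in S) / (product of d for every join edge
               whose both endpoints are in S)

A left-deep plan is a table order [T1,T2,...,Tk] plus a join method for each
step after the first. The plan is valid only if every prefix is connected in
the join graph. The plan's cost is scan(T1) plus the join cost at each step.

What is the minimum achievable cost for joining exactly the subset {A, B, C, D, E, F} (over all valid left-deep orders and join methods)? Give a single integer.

16545

Selinger DP over subsets of {A,B,C,D,E,F}:
  {D}: scan cost=200, card=200
  {A}: scan cost=200, card=200
  {B}: scan cost=400, card=400
  {E}: scan cost=80, card=80
  {C}: scan cost=50, card=50
  {F}: scan cost=400, card=400
  {AD}: card=200; try (D,nl_idx)→2000, (D,hash)→3600, (A,hash)→3600, (D,merge)→3800, (A,merge)→3800, (D,nl)→40200 …(+1); best=2000 via (D,nl_idx)
  {AB}: card=200; try (A,hash)→4000, (B,merge)→6000, (A,merge)→6200, (B,hash)→7600, (B,nl)→80200, (A,nl)→80400; best=4000 via (A,hash)
  {BE}: card=2000; try (E,hash)→1920, (B,merge)→4720, (E,merge)→5040, (B,hash)→7360, (B,nl)→32080, (E,nl)→32400; best=1920 via (E,hash)
  {CE}: card=50; try (C,nl_idx)→610, (C,hash)→760, (E,merge)→1040, (C,merge)→1070, (E,hash)→1220, (E,nl)→4050 …(+1); best=610 via (C,nl_idx)
  {CF}: card=400; try (C,hash)→1400, (C,nl_idx)→3200, (F,merge)→4400, (C,merge)→4750, (F,hash)→7300, (F,nl)→20050 …(+1); best=1400 via (C,hash)
  {ABD}: card=200; try (D,nl_idx)→5800, (D,hash)→7400, (D,merge)→7600, (B,merge)→7800, (B,hash)→9400, (D,nl)→44000 …(+1); best=5800 via (D,nl_idx)
  {ABE}: card=1000; try (E,hash)→5320, (E,merge)→6440, (A,hash)→7120, (E,nl)→20000, (A,merge)→27720, (A,nl)→401920; best=5320 via (E,hash)
  {BCE}: card=1250; try (C,hash)→4520, (B,merge)→4960, (B,hash)→7860, (C,nl_idx)→15170, (B,nl)→20610, (C,merge)→26270 …(+1); best=4520 via (C,hash)
  {CEF}: card=400; try (E,hash)→2920, (F,merge)→4960, (E,merge)→6040, (F,hash)→7860, (F,nl)→20610, (E,nl)→33400; best=2920 via (E,hash)
  {ABDE}: card=1000; try (E,hash)→7120, (E,merge)→8240, (D,hash)→9520, (D,nl_idx)→14320, (D,merge)→18120, (E,nl)→21800 …(+1); best=7120 via (E,hash)
  {ABCE}: card=625; try (C,hash)→6920, (A,hash)→8970, (C,nl_idx)→11945, (C,merge)→16670, (A,merge)→21320, (C,nl)→55320 …(+1); best=6920 via (C,hash)
  {BCEF}: card=10000; try (B,hash)→10520, (B,merge)→10920, (F,hash)→12970, (F,merge)→23520, (B,nl)→162920, (F,nl)→504520; best=10520 via (B,hash)
  {ABCDE}: card=625; try (C,hash)→8720, (D,hash)→10745, (D,nl_idx)→12545, (C,nl_idx)→13745, (D,merge)→15595, (C,merge)→18470 …(+2); best=8720 via (C,hash)
  {ABCEF}: card=5000; try (F,hash)→14745, (F,merge)→17795, (A,hash)→23720, (A,merge)→162320, (F,nl)→256920, (A,nl)→2010520; best=14745 via (F,hash)
  {ABCDEF}: card=5000; try (F,hash)→16545, (F,merge)→19595, (D,hash)→22945, (D,nl_idx)→59745, (D,merge)→86545, (F,nl)→258720 …(+1); best=16545 via (F,hash)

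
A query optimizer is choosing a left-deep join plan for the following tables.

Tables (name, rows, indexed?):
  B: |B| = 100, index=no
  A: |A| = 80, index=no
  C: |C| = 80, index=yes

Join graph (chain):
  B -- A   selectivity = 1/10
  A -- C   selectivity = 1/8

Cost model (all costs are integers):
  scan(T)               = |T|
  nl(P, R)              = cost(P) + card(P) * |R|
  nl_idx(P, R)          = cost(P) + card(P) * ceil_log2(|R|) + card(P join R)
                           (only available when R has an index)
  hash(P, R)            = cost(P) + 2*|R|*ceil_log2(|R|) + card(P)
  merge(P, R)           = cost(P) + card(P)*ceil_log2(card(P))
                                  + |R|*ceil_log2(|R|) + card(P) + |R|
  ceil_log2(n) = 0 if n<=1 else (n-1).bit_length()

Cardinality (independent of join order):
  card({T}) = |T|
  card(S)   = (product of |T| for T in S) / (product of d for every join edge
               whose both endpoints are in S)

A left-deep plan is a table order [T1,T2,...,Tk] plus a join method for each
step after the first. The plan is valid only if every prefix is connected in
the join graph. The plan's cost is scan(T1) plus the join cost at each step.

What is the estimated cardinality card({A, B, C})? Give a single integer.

8000

Tables in S: A(80), B(100), C(80)
Edges inside S: B-A(d=10), A-C(d=8)
numerator = 80 * 100 * 80 = 640000
denominator = 10 * 8 = 80
card(S) = 640000 / 80 = 8000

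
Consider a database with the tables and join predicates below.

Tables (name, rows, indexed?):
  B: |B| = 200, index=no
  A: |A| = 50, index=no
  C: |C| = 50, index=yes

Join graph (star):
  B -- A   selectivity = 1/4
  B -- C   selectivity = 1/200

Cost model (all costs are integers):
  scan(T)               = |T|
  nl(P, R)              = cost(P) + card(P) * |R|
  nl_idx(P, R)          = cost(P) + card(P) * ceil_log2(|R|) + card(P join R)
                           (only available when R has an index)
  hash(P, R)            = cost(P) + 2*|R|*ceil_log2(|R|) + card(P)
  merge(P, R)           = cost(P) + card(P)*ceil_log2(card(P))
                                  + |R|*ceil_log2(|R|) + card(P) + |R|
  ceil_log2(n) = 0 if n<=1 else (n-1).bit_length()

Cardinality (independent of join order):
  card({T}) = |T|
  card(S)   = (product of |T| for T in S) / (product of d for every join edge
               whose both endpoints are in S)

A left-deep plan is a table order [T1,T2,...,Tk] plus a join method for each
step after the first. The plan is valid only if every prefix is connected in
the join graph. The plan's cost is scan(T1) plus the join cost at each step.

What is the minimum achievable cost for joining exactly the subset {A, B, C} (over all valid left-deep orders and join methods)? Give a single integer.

Selinger DP over subsets of {A,B,C}:
  {B}: scan cost=200, card=200
  {A}: scan cost=50, card=50
  {C}: scan cost=50, card=50
  {AB}: card=2500; try (A,hash)→1000, (B,merge)→2200, (A,merge)→2350, (B,hash)→3300, (B,nl)→10050, (A,nl)→10200; best=1000 via (A,hash)
  {BC}: card=50; try (C,hash)→1000, (C,nl_idx)→1450, (B,merge)→2200, (C,merge)→2350, (B,hash)→3300, (B,nl)→10050 …(+1); best=1000 via (C,hash)
  {ABC}: card=625; try (A,hash)→1650, (A,merge)→1700, (A,nl)→3500, (C,hash)→4100, (C,nl_idx)→16625, (C,merge)→33850 …(+1); best=1650 via (A,hash)

1650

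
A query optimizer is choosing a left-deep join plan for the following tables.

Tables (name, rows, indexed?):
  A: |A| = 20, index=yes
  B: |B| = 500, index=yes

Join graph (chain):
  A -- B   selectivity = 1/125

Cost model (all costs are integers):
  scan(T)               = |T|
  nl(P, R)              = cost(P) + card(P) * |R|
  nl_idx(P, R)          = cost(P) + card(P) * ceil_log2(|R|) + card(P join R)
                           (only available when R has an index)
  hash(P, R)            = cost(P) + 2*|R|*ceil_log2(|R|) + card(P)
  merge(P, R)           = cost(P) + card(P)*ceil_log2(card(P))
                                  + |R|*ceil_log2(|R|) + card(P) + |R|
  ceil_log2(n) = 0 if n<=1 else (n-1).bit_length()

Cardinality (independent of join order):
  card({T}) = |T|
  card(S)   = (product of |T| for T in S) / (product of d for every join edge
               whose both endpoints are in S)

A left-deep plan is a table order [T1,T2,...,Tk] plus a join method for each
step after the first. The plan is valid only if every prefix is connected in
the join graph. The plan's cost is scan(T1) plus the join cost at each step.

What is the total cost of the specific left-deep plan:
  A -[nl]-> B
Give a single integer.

10020

step 1: scan A: cost=20, card=20
step 2: join B via nl
    card(P join B) = 20*500/(125) = 80
    cost = 20 + 20*500 = 10020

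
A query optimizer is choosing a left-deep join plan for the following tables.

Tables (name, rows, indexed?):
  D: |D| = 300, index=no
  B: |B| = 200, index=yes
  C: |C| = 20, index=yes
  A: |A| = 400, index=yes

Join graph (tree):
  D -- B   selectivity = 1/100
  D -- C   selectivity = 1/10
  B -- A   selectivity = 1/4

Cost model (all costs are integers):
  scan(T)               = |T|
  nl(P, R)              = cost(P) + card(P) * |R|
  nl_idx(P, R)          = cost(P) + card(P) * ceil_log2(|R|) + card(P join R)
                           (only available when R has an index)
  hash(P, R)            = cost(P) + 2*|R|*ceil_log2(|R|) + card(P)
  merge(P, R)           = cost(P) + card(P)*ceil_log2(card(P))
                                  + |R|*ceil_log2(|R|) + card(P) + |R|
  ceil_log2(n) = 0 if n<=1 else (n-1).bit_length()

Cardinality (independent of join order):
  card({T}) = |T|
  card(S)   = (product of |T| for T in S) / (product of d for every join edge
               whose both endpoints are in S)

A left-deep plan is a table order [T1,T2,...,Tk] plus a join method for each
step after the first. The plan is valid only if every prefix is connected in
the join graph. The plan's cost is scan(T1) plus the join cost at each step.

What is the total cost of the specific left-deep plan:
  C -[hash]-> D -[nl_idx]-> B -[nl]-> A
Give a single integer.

step 1: scan C: cost=20, card=20
step 2: join D via hash
    card(P join D) = 20*300/(10) = 600
    cost = 20 + 2*300*9 + 20 = 5440
step 3: join B via nl_idx
    card(P join B) = 600*200/(100) = 1200
    cost = 5440 + 600*8 + 1200 = 11440
step 4: join A via nl
    card(P join A) = 1200*400/(4) = 120000
    cost = 11440 + 1200*400 = 491440

491440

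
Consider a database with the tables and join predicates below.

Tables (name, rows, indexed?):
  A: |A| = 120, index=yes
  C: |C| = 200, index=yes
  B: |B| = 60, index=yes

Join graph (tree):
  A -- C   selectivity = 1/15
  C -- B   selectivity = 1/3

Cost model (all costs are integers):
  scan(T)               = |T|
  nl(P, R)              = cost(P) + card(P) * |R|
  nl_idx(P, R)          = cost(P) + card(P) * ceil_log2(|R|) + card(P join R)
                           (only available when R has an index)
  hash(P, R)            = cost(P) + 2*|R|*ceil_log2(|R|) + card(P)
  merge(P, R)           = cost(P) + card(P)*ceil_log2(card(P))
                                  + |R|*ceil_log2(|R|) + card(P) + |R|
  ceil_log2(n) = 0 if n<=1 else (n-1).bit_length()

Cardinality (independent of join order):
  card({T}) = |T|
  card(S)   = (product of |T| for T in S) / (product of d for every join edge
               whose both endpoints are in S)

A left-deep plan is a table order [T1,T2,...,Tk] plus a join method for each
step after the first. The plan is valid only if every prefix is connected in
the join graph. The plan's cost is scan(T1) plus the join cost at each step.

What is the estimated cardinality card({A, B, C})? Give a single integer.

Tables in S: A(120), B(60), C(200)
Edges inside S: A-C(d=15), C-B(d=3)
numerator = 120 * 60 * 200 = 1440000
denominator = 15 * 3 = 45
card(S) = 1440000 / 45 = 32000

32000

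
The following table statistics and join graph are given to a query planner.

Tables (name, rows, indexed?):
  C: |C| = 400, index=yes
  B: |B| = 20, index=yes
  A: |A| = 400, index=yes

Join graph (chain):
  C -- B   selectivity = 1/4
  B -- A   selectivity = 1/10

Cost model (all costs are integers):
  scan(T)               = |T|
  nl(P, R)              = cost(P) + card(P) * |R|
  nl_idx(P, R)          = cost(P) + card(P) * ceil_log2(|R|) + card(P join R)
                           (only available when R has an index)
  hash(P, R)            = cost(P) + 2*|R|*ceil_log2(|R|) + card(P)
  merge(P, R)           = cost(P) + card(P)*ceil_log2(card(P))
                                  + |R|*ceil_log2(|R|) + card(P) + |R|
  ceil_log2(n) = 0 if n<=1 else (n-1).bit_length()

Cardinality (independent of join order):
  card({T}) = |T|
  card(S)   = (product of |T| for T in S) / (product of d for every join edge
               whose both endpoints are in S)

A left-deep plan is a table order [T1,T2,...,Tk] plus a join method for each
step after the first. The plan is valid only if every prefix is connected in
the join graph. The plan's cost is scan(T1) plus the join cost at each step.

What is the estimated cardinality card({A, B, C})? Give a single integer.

Tables in S: A(400), B(20), C(400)
Edges inside S: C-B(d=4), B-A(d=10)
numerator = 400 * 20 * 400 = 3200000
denominator = 4 * 10 = 40
card(S) = 3200000 / 40 = 80000

80000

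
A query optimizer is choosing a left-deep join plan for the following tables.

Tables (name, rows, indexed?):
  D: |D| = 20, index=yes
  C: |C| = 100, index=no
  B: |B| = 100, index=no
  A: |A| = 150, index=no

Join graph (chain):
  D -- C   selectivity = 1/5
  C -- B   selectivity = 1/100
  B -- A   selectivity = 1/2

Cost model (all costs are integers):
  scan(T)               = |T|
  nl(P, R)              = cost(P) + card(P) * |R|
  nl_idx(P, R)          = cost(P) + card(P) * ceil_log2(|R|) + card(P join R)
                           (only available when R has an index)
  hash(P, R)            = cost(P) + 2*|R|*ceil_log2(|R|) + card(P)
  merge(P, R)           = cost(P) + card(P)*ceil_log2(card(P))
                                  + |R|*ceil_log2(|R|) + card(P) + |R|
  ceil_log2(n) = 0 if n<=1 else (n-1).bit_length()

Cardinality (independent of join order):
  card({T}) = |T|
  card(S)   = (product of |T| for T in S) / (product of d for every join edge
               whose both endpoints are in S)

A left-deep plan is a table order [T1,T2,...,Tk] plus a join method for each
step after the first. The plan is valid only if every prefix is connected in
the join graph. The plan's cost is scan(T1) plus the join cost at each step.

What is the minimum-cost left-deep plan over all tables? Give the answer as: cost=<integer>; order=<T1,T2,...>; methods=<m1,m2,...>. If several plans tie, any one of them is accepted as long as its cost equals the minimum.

cost=4700; order=B,C,D,A; methods=hash,hash,hash

Selinger DP (subsets sized 1..n):
  {D}: scan cost=20, card=20
  {C}: scan cost=100, card=100
  {B}: scan cost=100, card=100
  {A}: scan cost=150, card=150
  {CD}: card=400; try (D,hash)→400, (C,merge)→940, (D,nl_idx)→1000, (D,merge)→1020, (C,hash)→1440, (C,nl)→2020 …(+1); best=400 via (D,hash)
  {BC}: card=100; try (C,hash)→1600, (B,hash)→1600, (C,merge)→1700, (B,merge)→1700, (C,nl)→10100, (B,nl)→10100; best=1600 via (C,hash)
  {AB}: card=7500; try (B,hash)→1700, (A,merge)→2250, (B,merge)→2300, (A,hash)→2600, (A,nl)→15100, (B,nl)→15150; best=1700 via (B,hash)
  {BCD}: card=400; try (D,hash)→1900, (B,hash)→2200, (D,nl_idx)→2500, (D,merge)→2520, (D,nl)→3600, (B,merge)→5200 …(+1); best=1900 via (D,hash)
  {ABC}: card=7500; try (A,merge)→3750, (A,hash)→4100, (C,hash)→10600, (A,nl)→16600, (C,merge)→107500, (C,nl)→751700; best=3750 via (A,merge)
  {ABCD}: card=30000; try (A,hash)→4700, (A,merge)→7250, (D,hash)→11450, (A,nl)→61900, (D,nl_idx)→71250, (D,merge)→108870 …(+1); best=4700 via (A,hash)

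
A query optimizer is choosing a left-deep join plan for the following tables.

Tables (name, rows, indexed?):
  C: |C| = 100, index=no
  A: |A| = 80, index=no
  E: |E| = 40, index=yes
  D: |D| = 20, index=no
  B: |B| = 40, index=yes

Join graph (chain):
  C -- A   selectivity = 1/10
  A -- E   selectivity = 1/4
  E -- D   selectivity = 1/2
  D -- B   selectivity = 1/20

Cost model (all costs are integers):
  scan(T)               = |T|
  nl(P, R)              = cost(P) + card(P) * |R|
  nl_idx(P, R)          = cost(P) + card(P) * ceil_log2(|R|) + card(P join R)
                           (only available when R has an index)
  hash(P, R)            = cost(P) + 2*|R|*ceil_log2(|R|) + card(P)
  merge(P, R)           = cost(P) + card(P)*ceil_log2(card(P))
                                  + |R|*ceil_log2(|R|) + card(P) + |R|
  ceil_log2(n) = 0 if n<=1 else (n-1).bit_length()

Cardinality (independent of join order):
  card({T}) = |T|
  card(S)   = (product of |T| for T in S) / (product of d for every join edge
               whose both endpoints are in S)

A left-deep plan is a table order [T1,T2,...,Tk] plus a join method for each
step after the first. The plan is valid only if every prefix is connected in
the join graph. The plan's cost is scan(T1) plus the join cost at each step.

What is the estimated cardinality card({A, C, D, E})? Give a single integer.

Tables in S: A(80), C(100), D(20), E(40)
Edges inside S: C-A(d=10), A-E(d=4), E-D(d=2)
numerator = 80 * 100 * 20 * 40 = 6400000
denominator = 10 * 4 * 2 = 80
card(S) = 6400000 / 80 = 80000

80000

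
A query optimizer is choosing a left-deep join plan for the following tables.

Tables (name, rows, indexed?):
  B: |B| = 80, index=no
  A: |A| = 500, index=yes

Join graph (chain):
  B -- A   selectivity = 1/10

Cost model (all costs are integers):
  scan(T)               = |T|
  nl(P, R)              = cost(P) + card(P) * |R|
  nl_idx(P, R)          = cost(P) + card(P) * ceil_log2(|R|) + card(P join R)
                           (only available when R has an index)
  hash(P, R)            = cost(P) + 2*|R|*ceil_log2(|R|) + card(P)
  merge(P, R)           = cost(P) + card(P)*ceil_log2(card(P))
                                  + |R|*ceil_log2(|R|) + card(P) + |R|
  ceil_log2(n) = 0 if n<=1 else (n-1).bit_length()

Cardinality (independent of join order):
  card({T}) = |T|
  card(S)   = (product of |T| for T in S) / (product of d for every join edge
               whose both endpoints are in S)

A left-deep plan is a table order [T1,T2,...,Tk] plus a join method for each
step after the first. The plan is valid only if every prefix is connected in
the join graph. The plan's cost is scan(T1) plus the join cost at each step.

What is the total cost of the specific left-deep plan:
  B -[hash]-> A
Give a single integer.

step 1: scan B: cost=80, card=80
step 2: join A via hash
    card(P join A) = 80*500/(10) = 4000
    cost = 80 + 2*500*9 + 80 = 9160

9160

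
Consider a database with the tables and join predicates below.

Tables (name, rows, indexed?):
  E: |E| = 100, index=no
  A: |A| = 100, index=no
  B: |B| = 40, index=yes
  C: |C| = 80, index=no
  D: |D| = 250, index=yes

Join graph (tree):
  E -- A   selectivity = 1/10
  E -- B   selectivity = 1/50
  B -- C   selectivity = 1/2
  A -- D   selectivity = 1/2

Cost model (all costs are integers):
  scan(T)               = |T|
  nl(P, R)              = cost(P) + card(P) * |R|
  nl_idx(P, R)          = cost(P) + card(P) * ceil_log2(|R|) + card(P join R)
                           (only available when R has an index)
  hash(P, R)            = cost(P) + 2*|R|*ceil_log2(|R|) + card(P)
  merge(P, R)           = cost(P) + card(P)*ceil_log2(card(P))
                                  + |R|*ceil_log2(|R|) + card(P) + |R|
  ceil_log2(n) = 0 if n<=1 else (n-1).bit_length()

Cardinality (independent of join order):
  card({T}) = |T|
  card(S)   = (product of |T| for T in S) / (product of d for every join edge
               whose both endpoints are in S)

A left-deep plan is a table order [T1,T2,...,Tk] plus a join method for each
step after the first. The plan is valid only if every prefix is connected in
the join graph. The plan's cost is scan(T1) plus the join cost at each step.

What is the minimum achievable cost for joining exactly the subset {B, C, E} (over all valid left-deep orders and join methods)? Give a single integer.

1880

Selinger DP over subsets of {B,C,E}:
  {E}: scan cost=100, card=100
  {B}: scan cost=40, card=40
  {C}: scan cost=80, card=80
  {BE}: card=80; try (B,hash)→680, (B,nl_idx)→780, (E,merge)→1120, (B,merge)→1180, (E,hash)→1480, (E,nl)→4040 …(+1); best=680 via (B,hash)
  {BC}: card=1600; try (B,hash)→640, (C,merge)→960, (B,merge)→1000, (C,hash)→1200, (B,nl_idx)→2160, (C,nl)→3240 …(+1); best=640 via (B,hash)
  {BCE}: card=3200; try (C,hash)→1880, (C,merge)→1960, (E,hash)→3640, (C,nl)→7080, (E,merge)→20640, (E,nl)→160640; best=1880 via (C,hash)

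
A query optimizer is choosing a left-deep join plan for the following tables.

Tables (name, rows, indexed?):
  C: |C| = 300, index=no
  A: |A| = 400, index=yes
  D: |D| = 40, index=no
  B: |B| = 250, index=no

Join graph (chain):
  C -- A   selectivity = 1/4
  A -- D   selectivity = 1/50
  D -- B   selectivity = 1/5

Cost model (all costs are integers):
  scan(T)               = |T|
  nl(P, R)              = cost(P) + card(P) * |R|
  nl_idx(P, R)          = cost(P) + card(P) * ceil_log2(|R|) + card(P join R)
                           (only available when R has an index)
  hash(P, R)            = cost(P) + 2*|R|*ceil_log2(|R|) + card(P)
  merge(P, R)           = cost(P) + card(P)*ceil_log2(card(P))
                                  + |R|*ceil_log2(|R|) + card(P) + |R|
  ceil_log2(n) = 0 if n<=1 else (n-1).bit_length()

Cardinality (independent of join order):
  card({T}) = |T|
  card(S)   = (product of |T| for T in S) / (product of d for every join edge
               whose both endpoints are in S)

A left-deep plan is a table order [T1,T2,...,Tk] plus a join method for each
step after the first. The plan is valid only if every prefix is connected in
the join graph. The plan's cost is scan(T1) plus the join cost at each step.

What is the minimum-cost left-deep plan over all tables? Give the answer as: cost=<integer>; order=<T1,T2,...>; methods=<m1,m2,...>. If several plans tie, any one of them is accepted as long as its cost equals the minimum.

cost=26440; order=D,A,B,C; methods=nl_idx,hash,hash

Selinger DP (subsets sized 1..n):
  {C}: scan cost=300, card=300
  {A}: scan cost=400, card=400
  {D}: scan cost=40, card=40
  {B}: scan cost=250, card=250
  {AC}: card=30000; try (C,hash)→6200, (A,merge)→7300, (C,merge)→7400, (A,hash)→7800, (A,nl_idx)→33000, (A,nl)→120300 …(+1); best=6200 via (C,hash)
  {AD}: card=320; try (A,nl_idx)→720, (D,hash)→1280, (A,merge)→4320, (D,merge)→4680, (A,hash)→7280, (A,nl)→16040 …(+1); best=720 via (A,nl_idx)
  {BD}: card=2000; try (D,hash)→980, (B,merge)→2570, (D,merge)→2780, (B,hash)→4080, (B,nl)→10040, (D,nl)→10250; best=980 via (D,hash)
  {ACD}: card=24000; try (C,hash)→6440, (C,merge)→6920, (D,hash)→36680, (C,nl)→96720, (D,merge)→486480, (D,nl)→1206200; best=6440 via (C,hash)
  {ABD}: card=16000; try (B,hash)→5040, (B,merge)→6170, (A,hash)→10180, (A,merge)→28980, (A,nl_idx)→34980, (B,nl)→80720 …(+1); best=5040 via (B,hash)
  {ABCD}: card=1200000; try (C,hash)→26440, (B,hash)→34440, (C,merge)→248040, (B,merge)→392690, (C,nl)→4805040, (B,nl)→6006440; best=26440 via (C,hash)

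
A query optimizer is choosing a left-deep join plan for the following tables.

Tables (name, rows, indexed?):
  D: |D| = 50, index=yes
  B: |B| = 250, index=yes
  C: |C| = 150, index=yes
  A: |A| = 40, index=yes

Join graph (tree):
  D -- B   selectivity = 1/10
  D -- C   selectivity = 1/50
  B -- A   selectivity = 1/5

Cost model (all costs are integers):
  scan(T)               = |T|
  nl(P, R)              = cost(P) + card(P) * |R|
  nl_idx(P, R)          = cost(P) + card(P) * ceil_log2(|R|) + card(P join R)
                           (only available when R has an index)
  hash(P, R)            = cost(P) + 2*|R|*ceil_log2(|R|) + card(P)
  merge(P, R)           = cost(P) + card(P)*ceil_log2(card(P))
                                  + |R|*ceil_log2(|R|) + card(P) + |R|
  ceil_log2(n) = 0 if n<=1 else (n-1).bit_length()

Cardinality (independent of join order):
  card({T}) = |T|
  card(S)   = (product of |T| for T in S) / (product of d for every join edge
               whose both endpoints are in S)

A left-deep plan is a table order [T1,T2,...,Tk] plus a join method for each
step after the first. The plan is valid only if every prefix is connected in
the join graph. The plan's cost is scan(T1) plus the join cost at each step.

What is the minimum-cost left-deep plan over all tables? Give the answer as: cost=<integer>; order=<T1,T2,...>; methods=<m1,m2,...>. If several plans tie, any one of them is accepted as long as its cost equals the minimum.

Selinger DP (subsets sized 1..n):
  {D}: scan cost=50, card=50
  {B}: scan cost=250, card=250
  {C}: scan cost=150, card=150
  {A}: scan cost=40, card=40
  {BD}: card=1250; try (D,hash)→1100, (B,nl_idx)→1700, (B,merge)→2650, (D,merge)→2850, (D,nl_idx)→3000, (B,hash)→4100 …(+2); best=1100 via (D,hash)
  {CD}: card=150; try (C,nl_idx)→600, (D,hash)→900, (D,nl_idx)→1200, (C,merge)→1750, (D,merge)→1850, (C,hash)→2500 …(+2); best=600 via (C,nl_idx)
  {AB}: card=2000; try (A,hash)→980, (B,nl_idx)→2360, (B,merge)→2570, (A,merge)→2780, (A,nl_idx)→3750, (B,hash)→4080 …(+2); best=980 via (A,hash)
  {BCD}: card=3750; try (B,merge)→4200, (C,hash)→4750, (B,hash)→4750, (B,nl_idx)→5550, (C,nl_idx)→14850, (C,merge)→17450 …(+2); best=4200 via (B,merge)
  {ABD}: card=10000; try (A,hash)→2830, (D,hash)→3580, (A,merge)→16380, (A,nl_idx)→18600, (D,nl_idx)→22980, (D,merge)→25330 …(+2); best=2830 via (A,hash)
  {ABCD}: card=30000; try (A,hash)→8430, (C,hash)→15230, (A,merge)→53230, (A,nl_idx)→56700, (C,nl_idx)→112830, (C,merge)→154180 …(+2); best=8430 via (A,hash)

cost=8430; order=D,C,B,A; methods=nl_idx,merge,hash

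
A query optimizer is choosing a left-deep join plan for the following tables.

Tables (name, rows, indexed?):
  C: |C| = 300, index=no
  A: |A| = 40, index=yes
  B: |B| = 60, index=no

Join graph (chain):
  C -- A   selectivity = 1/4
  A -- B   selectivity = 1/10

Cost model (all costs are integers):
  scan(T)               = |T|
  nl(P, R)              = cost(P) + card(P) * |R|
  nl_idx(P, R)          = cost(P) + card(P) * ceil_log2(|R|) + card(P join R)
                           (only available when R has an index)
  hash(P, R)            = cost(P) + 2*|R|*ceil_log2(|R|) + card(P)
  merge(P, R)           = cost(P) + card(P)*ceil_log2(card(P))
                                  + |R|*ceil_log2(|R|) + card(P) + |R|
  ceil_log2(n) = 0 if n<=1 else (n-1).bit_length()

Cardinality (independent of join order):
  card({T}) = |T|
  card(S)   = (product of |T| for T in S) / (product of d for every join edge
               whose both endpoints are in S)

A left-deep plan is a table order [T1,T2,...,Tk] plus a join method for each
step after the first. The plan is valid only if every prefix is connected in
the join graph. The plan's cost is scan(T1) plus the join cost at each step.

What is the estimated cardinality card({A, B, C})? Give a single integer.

18000

Tables in S: A(40), B(60), C(300)
Edges inside S: C-A(d=4), A-B(d=10)
numerator = 40 * 60 * 300 = 720000
denominator = 4 * 10 = 40
card(S) = 720000 / 40 = 18000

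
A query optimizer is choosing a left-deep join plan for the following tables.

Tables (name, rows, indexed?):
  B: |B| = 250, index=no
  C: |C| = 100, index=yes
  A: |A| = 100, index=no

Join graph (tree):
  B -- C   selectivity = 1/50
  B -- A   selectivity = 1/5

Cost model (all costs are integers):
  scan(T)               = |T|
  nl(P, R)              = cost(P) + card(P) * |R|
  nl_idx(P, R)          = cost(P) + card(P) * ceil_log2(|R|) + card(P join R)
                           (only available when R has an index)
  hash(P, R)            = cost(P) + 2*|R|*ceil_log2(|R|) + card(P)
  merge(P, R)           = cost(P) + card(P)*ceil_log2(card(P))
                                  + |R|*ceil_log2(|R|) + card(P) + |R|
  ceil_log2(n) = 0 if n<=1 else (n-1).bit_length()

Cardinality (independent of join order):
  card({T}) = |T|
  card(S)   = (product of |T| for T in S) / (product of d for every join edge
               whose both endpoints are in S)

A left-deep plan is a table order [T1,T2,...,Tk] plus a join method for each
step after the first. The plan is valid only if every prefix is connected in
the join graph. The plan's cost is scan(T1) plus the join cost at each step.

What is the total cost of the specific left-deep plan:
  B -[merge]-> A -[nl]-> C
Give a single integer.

503300

step 1: scan B: cost=250, card=250
step 2: join A via merge
    card(P join A) = 250*100/(5) = 5000
    cost = 250 + 250*8 + 100*7 + 250 + 100 = 3300
step 3: join C via nl
    card(P join C) = 5000*100/(50) = 10000
    cost = 3300 + 5000*100 = 503300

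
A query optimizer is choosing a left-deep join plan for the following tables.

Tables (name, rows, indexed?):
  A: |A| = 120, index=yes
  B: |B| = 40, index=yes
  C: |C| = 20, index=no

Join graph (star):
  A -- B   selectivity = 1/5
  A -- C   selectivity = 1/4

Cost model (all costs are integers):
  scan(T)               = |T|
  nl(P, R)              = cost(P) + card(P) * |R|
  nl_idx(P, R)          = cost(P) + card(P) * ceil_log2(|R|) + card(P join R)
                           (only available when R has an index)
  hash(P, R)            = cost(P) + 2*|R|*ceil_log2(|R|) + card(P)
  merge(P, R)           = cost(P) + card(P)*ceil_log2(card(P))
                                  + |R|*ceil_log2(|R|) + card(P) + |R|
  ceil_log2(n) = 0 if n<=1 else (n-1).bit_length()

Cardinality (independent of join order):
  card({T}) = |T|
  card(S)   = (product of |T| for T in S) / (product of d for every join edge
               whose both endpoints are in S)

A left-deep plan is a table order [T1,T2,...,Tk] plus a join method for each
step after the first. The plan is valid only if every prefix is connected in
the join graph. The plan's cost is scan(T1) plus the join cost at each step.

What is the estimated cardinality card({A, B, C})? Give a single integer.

4800

Tables in S: A(120), B(40), C(20)
Edges inside S: A-B(d=5), A-C(d=4)
numerator = 120 * 40 * 20 = 96000
denominator = 5 * 4 = 20
card(S) = 96000 / 20 = 4800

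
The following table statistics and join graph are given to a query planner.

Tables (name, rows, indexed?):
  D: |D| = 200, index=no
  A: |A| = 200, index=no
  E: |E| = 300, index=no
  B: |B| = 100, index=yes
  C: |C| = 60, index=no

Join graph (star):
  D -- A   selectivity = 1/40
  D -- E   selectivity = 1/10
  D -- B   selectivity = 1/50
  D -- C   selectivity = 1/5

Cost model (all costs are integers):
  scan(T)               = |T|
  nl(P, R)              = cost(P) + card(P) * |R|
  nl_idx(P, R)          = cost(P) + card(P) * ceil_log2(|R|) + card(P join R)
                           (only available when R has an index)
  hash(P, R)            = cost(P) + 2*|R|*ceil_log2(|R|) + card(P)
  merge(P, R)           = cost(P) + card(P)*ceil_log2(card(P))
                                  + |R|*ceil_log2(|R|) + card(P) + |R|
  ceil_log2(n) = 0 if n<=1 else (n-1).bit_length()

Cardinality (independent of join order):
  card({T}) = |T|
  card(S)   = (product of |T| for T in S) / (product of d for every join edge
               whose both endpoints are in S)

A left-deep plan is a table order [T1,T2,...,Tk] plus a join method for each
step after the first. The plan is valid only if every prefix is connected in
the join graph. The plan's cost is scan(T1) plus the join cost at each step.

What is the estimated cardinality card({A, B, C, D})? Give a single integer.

Tables in S: A(200), B(100), C(60), D(200)
Edges inside S: D-A(d=40), D-B(d=50), D-C(d=5)
numerator = 200 * 100 * 60 * 200 = 240000000
denominator = 40 * 50 * 5 = 10000
card(S) = 240000000 / 10000 = 24000

24000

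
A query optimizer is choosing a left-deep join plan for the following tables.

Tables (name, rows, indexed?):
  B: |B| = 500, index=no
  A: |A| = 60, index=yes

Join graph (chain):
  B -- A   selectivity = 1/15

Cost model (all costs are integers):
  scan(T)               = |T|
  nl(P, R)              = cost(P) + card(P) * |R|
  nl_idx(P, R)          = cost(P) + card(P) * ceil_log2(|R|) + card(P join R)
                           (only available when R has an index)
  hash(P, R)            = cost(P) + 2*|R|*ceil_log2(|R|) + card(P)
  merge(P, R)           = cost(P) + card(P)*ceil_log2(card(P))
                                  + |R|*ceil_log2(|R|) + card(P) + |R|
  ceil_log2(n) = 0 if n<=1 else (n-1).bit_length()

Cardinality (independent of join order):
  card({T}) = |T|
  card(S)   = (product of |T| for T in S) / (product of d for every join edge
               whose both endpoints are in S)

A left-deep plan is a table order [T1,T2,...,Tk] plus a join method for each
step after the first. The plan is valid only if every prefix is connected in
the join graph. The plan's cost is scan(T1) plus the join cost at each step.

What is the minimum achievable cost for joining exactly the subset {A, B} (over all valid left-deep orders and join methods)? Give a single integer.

Selinger DP over subsets of {A,B}:
  {B}: scan cost=500, card=500
  {A}: scan cost=60, card=60
  {AB}: card=2000; try (A,hash)→1720, (B,merge)→5480, (A,nl_idx)→5500, (A,merge)→5920, (B,hash)→9120, (B,nl)→30060 …(+1); best=1720 via (A,hash)

1720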